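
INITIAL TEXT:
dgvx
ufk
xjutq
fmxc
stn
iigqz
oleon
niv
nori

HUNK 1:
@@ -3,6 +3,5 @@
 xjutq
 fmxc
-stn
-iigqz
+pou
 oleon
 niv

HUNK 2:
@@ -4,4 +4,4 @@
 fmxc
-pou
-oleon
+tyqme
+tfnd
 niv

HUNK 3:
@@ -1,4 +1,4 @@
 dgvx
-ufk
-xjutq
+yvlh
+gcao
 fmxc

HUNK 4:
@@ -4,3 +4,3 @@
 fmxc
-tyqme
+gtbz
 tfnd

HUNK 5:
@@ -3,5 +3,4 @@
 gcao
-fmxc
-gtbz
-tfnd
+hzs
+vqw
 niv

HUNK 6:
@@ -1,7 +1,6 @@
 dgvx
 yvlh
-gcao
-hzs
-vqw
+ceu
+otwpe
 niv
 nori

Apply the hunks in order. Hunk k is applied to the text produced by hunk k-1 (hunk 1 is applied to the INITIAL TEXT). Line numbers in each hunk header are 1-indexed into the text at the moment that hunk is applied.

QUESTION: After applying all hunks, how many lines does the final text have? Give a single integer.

Answer: 6

Derivation:
Hunk 1: at line 3 remove [stn,iigqz] add [pou] -> 8 lines: dgvx ufk xjutq fmxc pou oleon niv nori
Hunk 2: at line 4 remove [pou,oleon] add [tyqme,tfnd] -> 8 lines: dgvx ufk xjutq fmxc tyqme tfnd niv nori
Hunk 3: at line 1 remove [ufk,xjutq] add [yvlh,gcao] -> 8 lines: dgvx yvlh gcao fmxc tyqme tfnd niv nori
Hunk 4: at line 4 remove [tyqme] add [gtbz] -> 8 lines: dgvx yvlh gcao fmxc gtbz tfnd niv nori
Hunk 5: at line 3 remove [fmxc,gtbz,tfnd] add [hzs,vqw] -> 7 lines: dgvx yvlh gcao hzs vqw niv nori
Hunk 6: at line 1 remove [gcao,hzs,vqw] add [ceu,otwpe] -> 6 lines: dgvx yvlh ceu otwpe niv nori
Final line count: 6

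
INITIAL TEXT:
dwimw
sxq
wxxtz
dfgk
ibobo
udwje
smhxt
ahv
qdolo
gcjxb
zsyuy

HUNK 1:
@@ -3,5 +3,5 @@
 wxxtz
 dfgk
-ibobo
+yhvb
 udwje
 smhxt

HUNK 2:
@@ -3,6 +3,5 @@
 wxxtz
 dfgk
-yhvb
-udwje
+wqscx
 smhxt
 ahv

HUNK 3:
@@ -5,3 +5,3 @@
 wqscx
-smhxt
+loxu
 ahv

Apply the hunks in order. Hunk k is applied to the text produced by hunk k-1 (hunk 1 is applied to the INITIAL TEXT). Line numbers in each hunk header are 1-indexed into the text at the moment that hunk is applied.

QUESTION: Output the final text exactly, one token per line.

Answer: dwimw
sxq
wxxtz
dfgk
wqscx
loxu
ahv
qdolo
gcjxb
zsyuy

Derivation:
Hunk 1: at line 3 remove [ibobo] add [yhvb] -> 11 lines: dwimw sxq wxxtz dfgk yhvb udwje smhxt ahv qdolo gcjxb zsyuy
Hunk 2: at line 3 remove [yhvb,udwje] add [wqscx] -> 10 lines: dwimw sxq wxxtz dfgk wqscx smhxt ahv qdolo gcjxb zsyuy
Hunk 3: at line 5 remove [smhxt] add [loxu] -> 10 lines: dwimw sxq wxxtz dfgk wqscx loxu ahv qdolo gcjxb zsyuy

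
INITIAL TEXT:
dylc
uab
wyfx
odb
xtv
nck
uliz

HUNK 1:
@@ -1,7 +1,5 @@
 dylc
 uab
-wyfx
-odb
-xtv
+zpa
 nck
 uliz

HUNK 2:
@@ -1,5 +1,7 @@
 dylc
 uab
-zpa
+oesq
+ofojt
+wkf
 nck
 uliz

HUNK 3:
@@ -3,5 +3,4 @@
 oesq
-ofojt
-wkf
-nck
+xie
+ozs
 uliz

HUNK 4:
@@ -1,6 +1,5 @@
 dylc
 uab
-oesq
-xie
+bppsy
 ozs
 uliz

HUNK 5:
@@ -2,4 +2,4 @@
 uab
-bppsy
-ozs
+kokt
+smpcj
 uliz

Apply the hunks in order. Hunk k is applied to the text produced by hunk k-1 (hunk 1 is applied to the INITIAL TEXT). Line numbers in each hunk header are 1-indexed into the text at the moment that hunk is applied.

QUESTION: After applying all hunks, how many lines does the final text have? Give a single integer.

Answer: 5

Derivation:
Hunk 1: at line 1 remove [wyfx,odb,xtv] add [zpa] -> 5 lines: dylc uab zpa nck uliz
Hunk 2: at line 1 remove [zpa] add [oesq,ofojt,wkf] -> 7 lines: dylc uab oesq ofojt wkf nck uliz
Hunk 3: at line 3 remove [ofojt,wkf,nck] add [xie,ozs] -> 6 lines: dylc uab oesq xie ozs uliz
Hunk 4: at line 1 remove [oesq,xie] add [bppsy] -> 5 lines: dylc uab bppsy ozs uliz
Hunk 5: at line 2 remove [bppsy,ozs] add [kokt,smpcj] -> 5 lines: dylc uab kokt smpcj uliz
Final line count: 5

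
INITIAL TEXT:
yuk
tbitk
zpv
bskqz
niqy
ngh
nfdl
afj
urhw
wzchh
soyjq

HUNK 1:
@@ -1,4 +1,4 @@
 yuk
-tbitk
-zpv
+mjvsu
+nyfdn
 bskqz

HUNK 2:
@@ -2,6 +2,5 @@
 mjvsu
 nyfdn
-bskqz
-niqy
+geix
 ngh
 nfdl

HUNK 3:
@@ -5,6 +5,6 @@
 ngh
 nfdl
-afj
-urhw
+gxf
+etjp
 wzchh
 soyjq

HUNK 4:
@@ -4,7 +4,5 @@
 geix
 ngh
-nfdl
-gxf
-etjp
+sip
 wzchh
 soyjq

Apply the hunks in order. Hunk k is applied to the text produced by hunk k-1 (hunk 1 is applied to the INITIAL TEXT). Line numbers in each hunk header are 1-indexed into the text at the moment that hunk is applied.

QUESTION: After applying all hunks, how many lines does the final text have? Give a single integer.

Hunk 1: at line 1 remove [tbitk,zpv] add [mjvsu,nyfdn] -> 11 lines: yuk mjvsu nyfdn bskqz niqy ngh nfdl afj urhw wzchh soyjq
Hunk 2: at line 2 remove [bskqz,niqy] add [geix] -> 10 lines: yuk mjvsu nyfdn geix ngh nfdl afj urhw wzchh soyjq
Hunk 3: at line 5 remove [afj,urhw] add [gxf,etjp] -> 10 lines: yuk mjvsu nyfdn geix ngh nfdl gxf etjp wzchh soyjq
Hunk 4: at line 4 remove [nfdl,gxf,etjp] add [sip] -> 8 lines: yuk mjvsu nyfdn geix ngh sip wzchh soyjq
Final line count: 8

Answer: 8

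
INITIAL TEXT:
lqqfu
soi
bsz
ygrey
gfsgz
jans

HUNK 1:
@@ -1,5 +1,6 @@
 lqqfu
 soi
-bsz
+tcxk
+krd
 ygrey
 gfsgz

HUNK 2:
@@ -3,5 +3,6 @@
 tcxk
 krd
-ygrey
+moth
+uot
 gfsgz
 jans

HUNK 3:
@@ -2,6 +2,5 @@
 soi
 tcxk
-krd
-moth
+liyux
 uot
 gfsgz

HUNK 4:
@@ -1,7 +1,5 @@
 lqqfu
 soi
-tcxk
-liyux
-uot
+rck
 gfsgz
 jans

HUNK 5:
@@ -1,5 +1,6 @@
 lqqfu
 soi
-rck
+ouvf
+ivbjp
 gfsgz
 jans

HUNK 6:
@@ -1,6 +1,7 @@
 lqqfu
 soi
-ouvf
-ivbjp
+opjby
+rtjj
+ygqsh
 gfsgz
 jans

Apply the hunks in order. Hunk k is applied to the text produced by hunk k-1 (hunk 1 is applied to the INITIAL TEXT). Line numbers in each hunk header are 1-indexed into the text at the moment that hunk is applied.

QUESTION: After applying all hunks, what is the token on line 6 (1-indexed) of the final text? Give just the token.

Hunk 1: at line 1 remove [bsz] add [tcxk,krd] -> 7 lines: lqqfu soi tcxk krd ygrey gfsgz jans
Hunk 2: at line 3 remove [ygrey] add [moth,uot] -> 8 lines: lqqfu soi tcxk krd moth uot gfsgz jans
Hunk 3: at line 2 remove [krd,moth] add [liyux] -> 7 lines: lqqfu soi tcxk liyux uot gfsgz jans
Hunk 4: at line 1 remove [tcxk,liyux,uot] add [rck] -> 5 lines: lqqfu soi rck gfsgz jans
Hunk 5: at line 1 remove [rck] add [ouvf,ivbjp] -> 6 lines: lqqfu soi ouvf ivbjp gfsgz jans
Hunk 6: at line 1 remove [ouvf,ivbjp] add [opjby,rtjj,ygqsh] -> 7 lines: lqqfu soi opjby rtjj ygqsh gfsgz jans
Final line 6: gfsgz

Answer: gfsgz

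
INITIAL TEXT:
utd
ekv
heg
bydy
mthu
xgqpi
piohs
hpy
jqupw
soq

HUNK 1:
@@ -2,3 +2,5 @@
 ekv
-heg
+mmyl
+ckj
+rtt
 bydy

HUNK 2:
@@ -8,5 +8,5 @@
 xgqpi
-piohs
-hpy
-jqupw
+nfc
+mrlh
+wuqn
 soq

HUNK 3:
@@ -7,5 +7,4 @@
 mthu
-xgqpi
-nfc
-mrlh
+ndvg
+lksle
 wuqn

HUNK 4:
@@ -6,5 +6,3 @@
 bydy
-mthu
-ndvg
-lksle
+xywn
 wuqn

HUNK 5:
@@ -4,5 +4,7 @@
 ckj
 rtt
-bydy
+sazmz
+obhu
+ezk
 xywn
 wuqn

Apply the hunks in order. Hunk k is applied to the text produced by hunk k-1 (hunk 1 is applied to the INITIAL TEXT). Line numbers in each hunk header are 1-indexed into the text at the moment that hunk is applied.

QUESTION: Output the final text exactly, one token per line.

Hunk 1: at line 2 remove [heg] add [mmyl,ckj,rtt] -> 12 lines: utd ekv mmyl ckj rtt bydy mthu xgqpi piohs hpy jqupw soq
Hunk 2: at line 8 remove [piohs,hpy,jqupw] add [nfc,mrlh,wuqn] -> 12 lines: utd ekv mmyl ckj rtt bydy mthu xgqpi nfc mrlh wuqn soq
Hunk 3: at line 7 remove [xgqpi,nfc,mrlh] add [ndvg,lksle] -> 11 lines: utd ekv mmyl ckj rtt bydy mthu ndvg lksle wuqn soq
Hunk 4: at line 6 remove [mthu,ndvg,lksle] add [xywn] -> 9 lines: utd ekv mmyl ckj rtt bydy xywn wuqn soq
Hunk 5: at line 4 remove [bydy] add [sazmz,obhu,ezk] -> 11 lines: utd ekv mmyl ckj rtt sazmz obhu ezk xywn wuqn soq

Answer: utd
ekv
mmyl
ckj
rtt
sazmz
obhu
ezk
xywn
wuqn
soq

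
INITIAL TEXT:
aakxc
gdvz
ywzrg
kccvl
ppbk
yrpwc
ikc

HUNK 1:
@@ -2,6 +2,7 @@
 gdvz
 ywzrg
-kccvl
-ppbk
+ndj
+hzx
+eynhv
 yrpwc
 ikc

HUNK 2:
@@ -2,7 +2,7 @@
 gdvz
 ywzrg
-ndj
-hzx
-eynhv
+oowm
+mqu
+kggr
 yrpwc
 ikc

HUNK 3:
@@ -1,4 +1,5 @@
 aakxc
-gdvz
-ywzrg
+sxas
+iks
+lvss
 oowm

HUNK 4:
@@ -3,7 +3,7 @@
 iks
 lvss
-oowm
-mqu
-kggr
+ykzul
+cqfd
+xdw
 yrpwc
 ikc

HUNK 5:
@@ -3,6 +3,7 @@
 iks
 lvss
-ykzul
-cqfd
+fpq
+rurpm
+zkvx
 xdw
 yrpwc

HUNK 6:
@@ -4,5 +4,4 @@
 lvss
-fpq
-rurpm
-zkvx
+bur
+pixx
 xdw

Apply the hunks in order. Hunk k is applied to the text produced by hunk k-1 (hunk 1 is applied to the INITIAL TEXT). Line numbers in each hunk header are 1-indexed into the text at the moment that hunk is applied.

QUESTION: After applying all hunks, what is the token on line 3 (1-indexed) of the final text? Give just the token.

Answer: iks

Derivation:
Hunk 1: at line 2 remove [kccvl,ppbk] add [ndj,hzx,eynhv] -> 8 lines: aakxc gdvz ywzrg ndj hzx eynhv yrpwc ikc
Hunk 2: at line 2 remove [ndj,hzx,eynhv] add [oowm,mqu,kggr] -> 8 lines: aakxc gdvz ywzrg oowm mqu kggr yrpwc ikc
Hunk 3: at line 1 remove [gdvz,ywzrg] add [sxas,iks,lvss] -> 9 lines: aakxc sxas iks lvss oowm mqu kggr yrpwc ikc
Hunk 4: at line 3 remove [oowm,mqu,kggr] add [ykzul,cqfd,xdw] -> 9 lines: aakxc sxas iks lvss ykzul cqfd xdw yrpwc ikc
Hunk 5: at line 3 remove [ykzul,cqfd] add [fpq,rurpm,zkvx] -> 10 lines: aakxc sxas iks lvss fpq rurpm zkvx xdw yrpwc ikc
Hunk 6: at line 4 remove [fpq,rurpm,zkvx] add [bur,pixx] -> 9 lines: aakxc sxas iks lvss bur pixx xdw yrpwc ikc
Final line 3: iks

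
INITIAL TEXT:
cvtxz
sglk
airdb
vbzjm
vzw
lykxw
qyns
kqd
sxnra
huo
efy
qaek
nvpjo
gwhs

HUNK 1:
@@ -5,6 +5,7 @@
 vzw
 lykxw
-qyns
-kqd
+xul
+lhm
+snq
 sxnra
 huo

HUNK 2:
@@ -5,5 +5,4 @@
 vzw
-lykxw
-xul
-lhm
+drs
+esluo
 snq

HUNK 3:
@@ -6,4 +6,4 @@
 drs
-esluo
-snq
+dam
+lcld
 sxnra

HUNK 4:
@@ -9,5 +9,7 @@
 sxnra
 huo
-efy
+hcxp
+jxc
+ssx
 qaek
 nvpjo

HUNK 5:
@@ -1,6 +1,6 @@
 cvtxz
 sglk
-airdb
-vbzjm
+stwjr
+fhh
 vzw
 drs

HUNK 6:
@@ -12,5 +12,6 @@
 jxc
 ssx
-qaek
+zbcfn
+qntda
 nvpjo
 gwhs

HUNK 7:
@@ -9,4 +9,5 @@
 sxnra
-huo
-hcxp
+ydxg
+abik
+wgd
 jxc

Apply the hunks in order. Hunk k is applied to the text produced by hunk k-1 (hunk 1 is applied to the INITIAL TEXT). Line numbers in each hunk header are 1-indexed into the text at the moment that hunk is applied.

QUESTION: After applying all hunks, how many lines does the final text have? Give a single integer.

Answer: 18

Derivation:
Hunk 1: at line 5 remove [qyns,kqd] add [xul,lhm,snq] -> 15 lines: cvtxz sglk airdb vbzjm vzw lykxw xul lhm snq sxnra huo efy qaek nvpjo gwhs
Hunk 2: at line 5 remove [lykxw,xul,lhm] add [drs,esluo] -> 14 lines: cvtxz sglk airdb vbzjm vzw drs esluo snq sxnra huo efy qaek nvpjo gwhs
Hunk 3: at line 6 remove [esluo,snq] add [dam,lcld] -> 14 lines: cvtxz sglk airdb vbzjm vzw drs dam lcld sxnra huo efy qaek nvpjo gwhs
Hunk 4: at line 9 remove [efy] add [hcxp,jxc,ssx] -> 16 lines: cvtxz sglk airdb vbzjm vzw drs dam lcld sxnra huo hcxp jxc ssx qaek nvpjo gwhs
Hunk 5: at line 1 remove [airdb,vbzjm] add [stwjr,fhh] -> 16 lines: cvtxz sglk stwjr fhh vzw drs dam lcld sxnra huo hcxp jxc ssx qaek nvpjo gwhs
Hunk 6: at line 12 remove [qaek] add [zbcfn,qntda] -> 17 lines: cvtxz sglk stwjr fhh vzw drs dam lcld sxnra huo hcxp jxc ssx zbcfn qntda nvpjo gwhs
Hunk 7: at line 9 remove [huo,hcxp] add [ydxg,abik,wgd] -> 18 lines: cvtxz sglk stwjr fhh vzw drs dam lcld sxnra ydxg abik wgd jxc ssx zbcfn qntda nvpjo gwhs
Final line count: 18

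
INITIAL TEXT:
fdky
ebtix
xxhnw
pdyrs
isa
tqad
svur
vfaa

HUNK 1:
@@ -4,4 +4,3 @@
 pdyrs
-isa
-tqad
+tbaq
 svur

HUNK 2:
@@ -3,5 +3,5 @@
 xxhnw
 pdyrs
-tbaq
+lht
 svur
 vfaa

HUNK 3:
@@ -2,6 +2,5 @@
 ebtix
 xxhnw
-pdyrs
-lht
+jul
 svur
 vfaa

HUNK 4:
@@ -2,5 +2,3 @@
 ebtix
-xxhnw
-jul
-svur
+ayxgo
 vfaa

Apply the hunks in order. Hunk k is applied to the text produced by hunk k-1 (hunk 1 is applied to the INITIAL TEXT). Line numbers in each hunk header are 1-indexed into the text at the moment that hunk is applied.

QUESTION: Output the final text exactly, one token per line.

Answer: fdky
ebtix
ayxgo
vfaa

Derivation:
Hunk 1: at line 4 remove [isa,tqad] add [tbaq] -> 7 lines: fdky ebtix xxhnw pdyrs tbaq svur vfaa
Hunk 2: at line 3 remove [tbaq] add [lht] -> 7 lines: fdky ebtix xxhnw pdyrs lht svur vfaa
Hunk 3: at line 2 remove [pdyrs,lht] add [jul] -> 6 lines: fdky ebtix xxhnw jul svur vfaa
Hunk 4: at line 2 remove [xxhnw,jul,svur] add [ayxgo] -> 4 lines: fdky ebtix ayxgo vfaa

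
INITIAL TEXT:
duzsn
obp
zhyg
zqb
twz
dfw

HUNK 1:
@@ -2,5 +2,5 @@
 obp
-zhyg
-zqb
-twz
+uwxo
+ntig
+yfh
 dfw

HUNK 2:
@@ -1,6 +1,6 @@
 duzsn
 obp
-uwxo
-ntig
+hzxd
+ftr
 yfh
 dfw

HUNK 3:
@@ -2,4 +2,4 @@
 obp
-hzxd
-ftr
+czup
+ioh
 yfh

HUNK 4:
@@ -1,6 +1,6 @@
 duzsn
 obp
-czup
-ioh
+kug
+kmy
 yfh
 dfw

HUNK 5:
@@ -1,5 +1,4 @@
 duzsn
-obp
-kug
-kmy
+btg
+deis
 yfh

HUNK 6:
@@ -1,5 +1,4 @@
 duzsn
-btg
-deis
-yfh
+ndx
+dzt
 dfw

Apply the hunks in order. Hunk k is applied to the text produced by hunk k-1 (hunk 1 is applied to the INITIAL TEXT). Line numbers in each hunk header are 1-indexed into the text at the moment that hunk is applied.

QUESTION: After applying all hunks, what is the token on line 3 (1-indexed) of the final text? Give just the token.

Answer: dzt

Derivation:
Hunk 1: at line 2 remove [zhyg,zqb,twz] add [uwxo,ntig,yfh] -> 6 lines: duzsn obp uwxo ntig yfh dfw
Hunk 2: at line 1 remove [uwxo,ntig] add [hzxd,ftr] -> 6 lines: duzsn obp hzxd ftr yfh dfw
Hunk 3: at line 2 remove [hzxd,ftr] add [czup,ioh] -> 6 lines: duzsn obp czup ioh yfh dfw
Hunk 4: at line 1 remove [czup,ioh] add [kug,kmy] -> 6 lines: duzsn obp kug kmy yfh dfw
Hunk 5: at line 1 remove [obp,kug,kmy] add [btg,deis] -> 5 lines: duzsn btg deis yfh dfw
Hunk 6: at line 1 remove [btg,deis,yfh] add [ndx,dzt] -> 4 lines: duzsn ndx dzt dfw
Final line 3: dzt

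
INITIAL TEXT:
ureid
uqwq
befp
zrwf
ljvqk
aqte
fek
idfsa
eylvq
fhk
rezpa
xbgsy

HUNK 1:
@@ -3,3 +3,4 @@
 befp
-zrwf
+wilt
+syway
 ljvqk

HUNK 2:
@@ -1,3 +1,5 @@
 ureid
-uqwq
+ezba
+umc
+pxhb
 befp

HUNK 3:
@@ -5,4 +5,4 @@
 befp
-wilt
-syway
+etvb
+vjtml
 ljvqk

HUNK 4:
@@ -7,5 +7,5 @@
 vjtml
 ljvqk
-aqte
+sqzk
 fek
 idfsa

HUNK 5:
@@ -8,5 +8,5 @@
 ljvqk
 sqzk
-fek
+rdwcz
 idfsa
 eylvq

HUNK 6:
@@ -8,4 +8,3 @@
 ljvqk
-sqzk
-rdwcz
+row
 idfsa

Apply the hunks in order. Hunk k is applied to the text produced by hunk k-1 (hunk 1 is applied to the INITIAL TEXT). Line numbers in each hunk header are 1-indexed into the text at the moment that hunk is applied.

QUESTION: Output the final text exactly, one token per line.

Hunk 1: at line 3 remove [zrwf] add [wilt,syway] -> 13 lines: ureid uqwq befp wilt syway ljvqk aqte fek idfsa eylvq fhk rezpa xbgsy
Hunk 2: at line 1 remove [uqwq] add [ezba,umc,pxhb] -> 15 lines: ureid ezba umc pxhb befp wilt syway ljvqk aqte fek idfsa eylvq fhk rezpa xbgsy
Hunk 3: at line 5 remove [wilt,syway] add [etvb,vjtml] -> 15 lines: ureid ezba umc pxhb befp etvb vjtml ljvqk aqte fek idfsa eylvq fhk rezpa xbgsy
Hunk 4: at line 7 remove [aqte] add [sqzk] -> 15 lines: ureid ezba umc pxhb befp etvb vjtml ljvqk sqzk fek idfsa eylvq fhk rezpa xbgsy
Hunk 5: at line 8 remove [fek] add [rdwcz] -> 15 lines: ureid ezba umc pxhb befp etvb vjtml ljvqk sqzk rdwcz idfsa eylvq fhk rezpa xbgsy
Hunk 6: at line 8 remove [sqzk,rdwcz] add [row] -> 14 lines: ureid ezba umc pxhb befp etvb vjtml ljvqk row idfsa eylvq fhk rezpa xbgsy

Answer: ureid
ezba
umc
pxhb
befp
etvb
vjtml
ljvqk
row
idfsa
eylvq
fhk
rezpa
xbgsy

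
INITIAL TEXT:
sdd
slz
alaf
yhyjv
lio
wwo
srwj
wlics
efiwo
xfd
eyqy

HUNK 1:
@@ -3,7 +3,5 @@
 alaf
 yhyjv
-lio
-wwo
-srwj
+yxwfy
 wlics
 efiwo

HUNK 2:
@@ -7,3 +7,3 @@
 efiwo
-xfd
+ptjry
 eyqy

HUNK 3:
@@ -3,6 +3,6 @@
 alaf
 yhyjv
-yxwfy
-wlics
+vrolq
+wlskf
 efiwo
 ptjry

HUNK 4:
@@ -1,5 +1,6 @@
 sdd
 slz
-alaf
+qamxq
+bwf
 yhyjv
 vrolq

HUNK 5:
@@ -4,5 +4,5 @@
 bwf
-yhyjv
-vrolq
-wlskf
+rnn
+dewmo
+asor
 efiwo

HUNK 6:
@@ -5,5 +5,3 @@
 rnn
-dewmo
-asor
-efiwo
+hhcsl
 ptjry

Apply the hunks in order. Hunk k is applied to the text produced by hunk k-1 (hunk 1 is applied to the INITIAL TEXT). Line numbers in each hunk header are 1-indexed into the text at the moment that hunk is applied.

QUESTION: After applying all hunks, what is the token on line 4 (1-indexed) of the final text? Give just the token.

Answer: bwf

Derivation:
Hunk 1: at line 3 remove [lio,wwo,srwj] add [yxwfy] -> 9 lines: sdd slz alaf yhyjv yxwfy wlics efiwo xfd eyqy
Hunk 2: at line 7 remove [xfd] add [ptjry] -> 9 lines: sdd slz alaf yhyjv yxwfy wlics efiwo ptjry eyqy
Hunk 3: at line 3 remove [yxwfy,wlics] add [vrolq,wlskf] -> 9 lines: sdd slz alaf yhyjv vrolq wlskf efiwo ptjry eyqy
Hunk 4: at line 1 remove [alaf] add [qamxq,bwf] -> 10 lines: sdd slz qamxq bwf yhyjv vrolq wlskf efiwo ptjry eyqy
Hunk 5: at line 4 remove [yhyjv,vrolq,wlskf] add [rnn,dewmo,asor] -> 10 lines: sdd slz qamxq bwf rnn dewmo asor efiwo ptjry eyqy
Hunk 6: at line 5 remove [dewmo,asor,efiwo] add [hhcsl] -> 8 lines: sdd slz qamxq bwf rnn hhcsl ptjry eyqy
Final line 4: bwf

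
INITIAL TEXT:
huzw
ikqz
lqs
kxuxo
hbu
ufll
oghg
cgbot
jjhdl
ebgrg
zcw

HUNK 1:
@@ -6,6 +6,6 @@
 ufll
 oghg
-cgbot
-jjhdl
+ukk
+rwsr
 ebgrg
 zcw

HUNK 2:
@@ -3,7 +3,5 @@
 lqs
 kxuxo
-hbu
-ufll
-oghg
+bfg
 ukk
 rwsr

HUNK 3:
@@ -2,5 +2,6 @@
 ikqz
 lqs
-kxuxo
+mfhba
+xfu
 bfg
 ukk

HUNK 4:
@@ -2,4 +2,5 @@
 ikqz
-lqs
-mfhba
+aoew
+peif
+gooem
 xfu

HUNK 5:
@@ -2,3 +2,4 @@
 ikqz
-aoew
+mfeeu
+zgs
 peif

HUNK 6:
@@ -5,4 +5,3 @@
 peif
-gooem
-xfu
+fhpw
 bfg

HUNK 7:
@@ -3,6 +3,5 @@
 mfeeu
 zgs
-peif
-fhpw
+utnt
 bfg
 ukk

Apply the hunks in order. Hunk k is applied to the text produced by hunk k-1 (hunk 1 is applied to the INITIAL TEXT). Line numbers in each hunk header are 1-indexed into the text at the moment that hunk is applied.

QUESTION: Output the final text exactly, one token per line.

Hunk 1: at line 6 remove [cgbot,jjhdl] add [ukk,rwsr] -> 11 lines: huzw ikqz lqs kxuxo hbu ufll oghg ukk rwsr ebgrg zcw
Hunk 2: at line 3 remove [hbu,ufll,oghg] add [bfg] -> 9 lines: huzw ikqz lqs kxuxo bfg ukk rwsr ebgrg zcw
Hunk 3: at line 2 remove [kxuxo] add [mfhba,xfu] -> 10 lines: huzw ikqz lqs mfhba xfu bfg ukk rwsr ebgrg zcw
Hunk 4: at line 2 remove [lqs,mfhba] add [aoew,peif,gooem] -> 11 lines: huzw ikqz aoew peif gooem xfu bfg ukk rwsr ebgrg zcw
Hunk 5: at line 2 remove [aoew] add [mfeeu,zgs] -> 12 lines: huzw ikqz mfeeu zgs peif gooem xfu bfg ukk rwsr ebgrg zcw
Hunk 6: at line 5 remove [gooem,xfu] add [fhpw] -> 11 lines: huzw ikqz mfeeu zgs peif fhpw bfg ukk rwsr ebgrg zcw
Hunk 7: at line 3 remove [peif,fhpw] add [utnt] -> 10 lines: huzw ikqz mfeeu zgs utnt bfg ukk rwsr ebgrg zcw

Answer: huzw
ikqz
mfeeu
zgs
utnt
bfg
ukk
rwsr
ebgrg
zcw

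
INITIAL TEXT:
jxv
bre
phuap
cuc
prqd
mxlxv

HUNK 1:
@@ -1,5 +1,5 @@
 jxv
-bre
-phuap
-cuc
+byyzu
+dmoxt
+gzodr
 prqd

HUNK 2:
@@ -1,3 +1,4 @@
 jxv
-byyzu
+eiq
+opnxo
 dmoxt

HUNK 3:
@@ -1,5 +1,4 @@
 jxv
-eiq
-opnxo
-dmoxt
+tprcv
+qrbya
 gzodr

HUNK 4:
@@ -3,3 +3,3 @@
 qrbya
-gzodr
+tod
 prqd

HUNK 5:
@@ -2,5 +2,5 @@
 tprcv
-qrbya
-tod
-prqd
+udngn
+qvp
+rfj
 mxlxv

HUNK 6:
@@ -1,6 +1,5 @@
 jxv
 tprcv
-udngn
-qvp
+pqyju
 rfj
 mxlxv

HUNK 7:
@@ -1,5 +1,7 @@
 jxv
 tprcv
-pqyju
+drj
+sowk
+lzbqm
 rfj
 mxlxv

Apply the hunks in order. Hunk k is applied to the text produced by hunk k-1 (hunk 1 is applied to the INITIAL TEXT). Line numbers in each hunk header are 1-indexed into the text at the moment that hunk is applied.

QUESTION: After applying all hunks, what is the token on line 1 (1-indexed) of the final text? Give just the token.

Hunk 1: at line 1 remove [bre,phuap,cuc] add [byyzu,dmoxt,gzodr] -> 6 lines: jxv byyzu dmoxt gzodr prqd mxlxv
Hunk 2: at line 1 remove [byyzu] add [eiq,opnxo] -> 7 lines: jxv eiq opnxo dmoxt gzodr prqd mxlxv
Hunk 3: at line 1 remove [eiq,opnxo,dmoxt] add [tprcv,qrbya] -> 6 lines: jxv tprcv qrbya gzodr prqd mxlxv
Hunk 4: at line 3 remove [gzodr] add [tod] -> 6 lines: jxv tprcv qrbya tod prqd mxlxv
Hunk 5: at line 2 remove [qrbya,tod,prqd] add [udngn,qvp,rfj] -> 6 lines: jxv tprcv udngn qvp rfj mxlxv
Hunk 6: at line 1 remove [udngn,qvp] add [pqyju] -> 5 lines: jxv tprcv pqyju rfj mxlxv
Hunk 7: at line 1 remove [pqyju] add [drj,sowk,lzbqm] -> 7 lines: jxv tprcv drj sowk lzbqm rfj mxlxv
Final line 1: jxv

Answer: jxv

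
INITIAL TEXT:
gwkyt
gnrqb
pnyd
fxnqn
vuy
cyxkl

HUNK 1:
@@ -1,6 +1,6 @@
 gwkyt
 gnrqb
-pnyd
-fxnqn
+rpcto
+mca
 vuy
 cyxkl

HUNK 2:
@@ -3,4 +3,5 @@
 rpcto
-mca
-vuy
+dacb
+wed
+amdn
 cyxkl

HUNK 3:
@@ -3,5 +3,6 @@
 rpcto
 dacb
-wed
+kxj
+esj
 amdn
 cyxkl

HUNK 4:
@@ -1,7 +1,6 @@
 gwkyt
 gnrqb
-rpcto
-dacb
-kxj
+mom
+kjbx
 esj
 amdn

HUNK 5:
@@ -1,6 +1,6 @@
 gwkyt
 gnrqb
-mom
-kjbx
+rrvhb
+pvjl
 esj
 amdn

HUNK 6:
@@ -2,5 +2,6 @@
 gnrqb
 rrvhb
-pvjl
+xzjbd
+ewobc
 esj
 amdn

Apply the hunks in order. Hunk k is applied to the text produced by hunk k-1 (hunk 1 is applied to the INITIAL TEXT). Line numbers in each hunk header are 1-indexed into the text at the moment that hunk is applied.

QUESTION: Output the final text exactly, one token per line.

Hunk 1: at line 1 remove [pnyd,fxnqn] add [rpcto,mca] -> 6 lines: gwkyt gnrqb rpcto mca vuy cyxkl
Hunk 2: at line 3 remove [mca,vuy] add [dacb,wed,amdn] -> 7 lines: gwkyt gnrqb rpcto dacb wed amdn cyxkl
Hunk 3: at line 3 remove [wed] add [kxj,esj] -> 8 lines: gwkyt gnrqb rpcto dacb kxj esj amdn cyxkl
Hunk 4: at line 1 remove [rpcto,dacb,kxj] add [mom,kjbx] -> 7 lines: gwkyt gnrqb mom kjbx esj amdn cyxkl
Hunk 5: at line 1 remove [mom,kjbx] add [rrvhb,pvjl] -> 7 lines: gwkyt gnrqb rrvhb pvjl esj amdn cyxkl
Hunk 6: at line 2 remove [pvjl] add [xzjbd,ewobc] -> 8 lines: gwkyt gnrqb rrvhb xzjbd ewobc esj amdn cyxkl

Answer: gwkyt
gnrqb
rrvhb
xzjbd
ewobc
esj
amdn
cyxkl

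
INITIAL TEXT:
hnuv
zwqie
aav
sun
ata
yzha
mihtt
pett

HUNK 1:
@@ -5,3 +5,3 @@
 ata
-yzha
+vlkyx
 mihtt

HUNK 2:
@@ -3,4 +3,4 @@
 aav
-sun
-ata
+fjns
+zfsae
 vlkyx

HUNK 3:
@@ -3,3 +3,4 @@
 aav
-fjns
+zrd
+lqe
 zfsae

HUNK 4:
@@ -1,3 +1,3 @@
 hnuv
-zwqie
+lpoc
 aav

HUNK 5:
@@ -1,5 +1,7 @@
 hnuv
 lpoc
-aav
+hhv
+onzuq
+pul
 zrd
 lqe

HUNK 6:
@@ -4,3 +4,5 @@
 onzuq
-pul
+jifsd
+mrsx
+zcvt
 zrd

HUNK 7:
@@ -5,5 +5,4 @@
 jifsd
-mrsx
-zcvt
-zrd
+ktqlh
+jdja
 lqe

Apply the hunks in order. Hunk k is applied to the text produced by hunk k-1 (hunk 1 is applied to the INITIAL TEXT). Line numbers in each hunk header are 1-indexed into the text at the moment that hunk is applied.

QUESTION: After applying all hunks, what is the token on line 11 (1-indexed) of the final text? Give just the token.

Answer: mihtt

Derivation:
Hunk 1: at line 5 remove [yzha] add [vlkyx] -> 8 lines: hnuv zwqie aav sun ata vlkyx mihtt pett
Hunk 2: at line 3 remove [sun,ata] add [fjns,zfsae] -> 8 lines: hnuv zwqie aav fjns zfsae vlkyx mihtt pett
Hunk 3: at line 3 remove [fjns] add [zrd,lqe] -> 9 lines: hnuv zwqie aav zrd lqe zfsae vlkyx mihtt pett
Hunk 4: at line 1 remove [zwqie] add [lpoc] -> 9 lines: hnuv lpoc aav zrd lqe zfsae vlkyx mihtt pett
Hunk 5: at line 1 remove [aav] add [hhv,onzuq,pul] -> 11 lines: hnuv lpoc hhv onzuq pul zrd lqe zfsae vlkyx mihtt pett
Hunk 6: at line 4 remove [pul] add [jifsd,mrsx,zcvt] -> 13 lines: hnuv lpoc hhv onzuq jifsd mrsx zcvt zrd lqe zfsae vlkyx mihtt pett
Hunk 7: at line 5 remove [mrsx,zcvt,zrd] add [ktqlh,jdja] -> 12 lines: hnuv lpoc hhv onzuq jifsd ktqlh jdja lqe zfsae vlkyx mihtt pett
Final line 11: mihtt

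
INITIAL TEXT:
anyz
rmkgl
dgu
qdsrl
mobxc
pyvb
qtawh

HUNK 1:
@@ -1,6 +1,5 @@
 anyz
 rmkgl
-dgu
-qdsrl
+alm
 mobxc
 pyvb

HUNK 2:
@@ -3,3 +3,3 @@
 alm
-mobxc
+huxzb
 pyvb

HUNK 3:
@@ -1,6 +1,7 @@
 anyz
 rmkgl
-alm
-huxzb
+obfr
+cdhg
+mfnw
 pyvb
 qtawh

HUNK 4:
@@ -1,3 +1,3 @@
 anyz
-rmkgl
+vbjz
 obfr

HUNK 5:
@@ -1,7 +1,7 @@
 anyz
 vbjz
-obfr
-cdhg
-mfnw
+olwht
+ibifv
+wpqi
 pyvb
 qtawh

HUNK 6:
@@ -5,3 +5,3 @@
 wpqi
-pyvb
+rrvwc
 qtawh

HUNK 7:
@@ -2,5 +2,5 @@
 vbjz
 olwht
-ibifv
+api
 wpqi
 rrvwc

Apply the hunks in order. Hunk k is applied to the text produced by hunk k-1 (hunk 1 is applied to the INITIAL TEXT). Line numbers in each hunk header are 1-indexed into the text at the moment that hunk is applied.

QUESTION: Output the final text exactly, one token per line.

Hunk 1: at line 1 remove [dgu,qdsrl] add [alm] -> 6 lines: anyz rmkgl alm mobxc pyvb qtawh
Hunk 2: at line 3 remove [mobxc] add [huxzb] -> 6 lines: anyz rmkgl alm huxzb pyvb qtawh
Hunk 3: at line 1 remove [alm,huxzb] add [obfr,cdhg,mfnw] -> 7 lines: anyz rmkgl obfr cdhg mfnw pyvb qtawh
Hunk 4: at line 1 remove [rmkgl] add [vbjz] -> 7 lines: anyz vbjz obfr cdhg mfnw pyvb qtawh
Hunk 5: at line 1 remove [obfr,cdhg,mfnw] add [olwht,ibifv,wpqi] -> 7 lines: anyz vbjz olwht ibifv wpqi pyvb qtawh
Hunk 6: at line 5 remove [pyvb] add [rrvwc] -> 7 lines: anyz vbjz olwht ibifv wpqi rrvwc qtawh
Hunk 7: at line 2 remove [ibifv] add [api] -> 7 lines: anyz vbjz olwht api wpqi rrvwc qtawh

Answer: anyz
vbjz
olwht
api
wpqi
rrvwc
qtawh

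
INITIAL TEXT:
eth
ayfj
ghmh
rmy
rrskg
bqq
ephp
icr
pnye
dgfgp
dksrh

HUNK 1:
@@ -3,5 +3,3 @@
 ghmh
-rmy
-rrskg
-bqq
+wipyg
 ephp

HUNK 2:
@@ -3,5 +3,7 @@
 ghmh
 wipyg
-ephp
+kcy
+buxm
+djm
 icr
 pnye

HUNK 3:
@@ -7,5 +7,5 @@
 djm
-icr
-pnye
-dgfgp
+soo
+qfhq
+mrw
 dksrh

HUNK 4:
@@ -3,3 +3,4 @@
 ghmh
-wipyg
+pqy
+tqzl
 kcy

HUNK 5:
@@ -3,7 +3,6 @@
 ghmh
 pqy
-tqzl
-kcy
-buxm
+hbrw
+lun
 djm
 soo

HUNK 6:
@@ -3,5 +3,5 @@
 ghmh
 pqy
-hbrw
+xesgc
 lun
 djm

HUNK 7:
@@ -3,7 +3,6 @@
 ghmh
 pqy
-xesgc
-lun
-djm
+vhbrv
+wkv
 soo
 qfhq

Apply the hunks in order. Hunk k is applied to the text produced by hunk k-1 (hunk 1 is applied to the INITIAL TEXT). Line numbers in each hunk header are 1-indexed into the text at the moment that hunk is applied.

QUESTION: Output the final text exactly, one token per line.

Hunk 1: at line 3 remove [rmy,rrskg,bqq] add [wipyg] -> 9 lines: eth ayfj ghmh wipyg ephp icr pnye dgfgp dksrh
Hunk 2: at line 3 remove [ephp] add [kcy,buxm,djm] -> 11 lines: eth ayfj ghmh wipyg kcy buxm djm icr pnye dgfgp dksrh
Hunk 3: at line 7 remove [icr,pnye,dgfgp] add [soo,qfhq,mrw] -> 11 lines: eth ayfj ghmh wipyg kcy buxm djm soo qfhq mrw dksrh
Hunk 4: at line 3 remove [wipyg] add [pqy,tqzl] -> 12 lines: eth ayfj ghmh pqy tqzl kcy buxm djm soo qfhq mrw dksrh
Hunk 5: at line 3 remove [tqzl,kcy,buxm] add [hbrw,lun] -> 11 lines: eth ayfj ghmh pqy hbrw lun djm soo qfhq mrw dksrh
Hunk 6: at line 3 remove [hbrw] add [xesgc] -> 11 lines: eth ayfj ghmh pqy xesgc lun djm soo qfhq mrw dksrh
Hunk 7: at line 3 remove [xesgc,lun,djm] add [vhbrv,wkv] -> 10 lines: eth ayfj ghmh pqy vhbrv wkv soo qfhq mrw dksrh

Answer: eth
ayfj
ghmh
pqy
vhbrv
wkv
soo
qfhq
mrw
dksrh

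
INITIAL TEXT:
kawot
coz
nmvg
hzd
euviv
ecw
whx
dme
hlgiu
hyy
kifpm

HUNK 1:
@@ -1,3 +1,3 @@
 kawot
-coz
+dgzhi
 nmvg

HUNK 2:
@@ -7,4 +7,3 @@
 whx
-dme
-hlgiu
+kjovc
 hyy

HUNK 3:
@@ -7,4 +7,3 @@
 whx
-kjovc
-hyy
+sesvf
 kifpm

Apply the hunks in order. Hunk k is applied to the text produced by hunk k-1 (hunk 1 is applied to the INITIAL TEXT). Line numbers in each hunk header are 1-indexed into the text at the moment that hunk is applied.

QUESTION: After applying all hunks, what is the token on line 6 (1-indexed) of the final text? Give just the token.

Hunk 1: at line 1 remove [coz] add [dgzhi] -> 11 lines: kawot dgzhi nmvg hzd euviv ecw whx dme hlgiu hyy kifpm
Hunk 2: at line 7 remove [dme,hlgiu] add [kjovc] -> 10 lines: kawot dgzhi nmvg hzd euviv ecw whx kjovc hyy kifpm
Hunk 3: at line 7 remove [kjovc,hyy] add [sesvf] -> 9 lines: kawot dgzhi nmvg hzd euviv ecw whx sesvf kifpm
Final line 6: ecw

Answer: ecw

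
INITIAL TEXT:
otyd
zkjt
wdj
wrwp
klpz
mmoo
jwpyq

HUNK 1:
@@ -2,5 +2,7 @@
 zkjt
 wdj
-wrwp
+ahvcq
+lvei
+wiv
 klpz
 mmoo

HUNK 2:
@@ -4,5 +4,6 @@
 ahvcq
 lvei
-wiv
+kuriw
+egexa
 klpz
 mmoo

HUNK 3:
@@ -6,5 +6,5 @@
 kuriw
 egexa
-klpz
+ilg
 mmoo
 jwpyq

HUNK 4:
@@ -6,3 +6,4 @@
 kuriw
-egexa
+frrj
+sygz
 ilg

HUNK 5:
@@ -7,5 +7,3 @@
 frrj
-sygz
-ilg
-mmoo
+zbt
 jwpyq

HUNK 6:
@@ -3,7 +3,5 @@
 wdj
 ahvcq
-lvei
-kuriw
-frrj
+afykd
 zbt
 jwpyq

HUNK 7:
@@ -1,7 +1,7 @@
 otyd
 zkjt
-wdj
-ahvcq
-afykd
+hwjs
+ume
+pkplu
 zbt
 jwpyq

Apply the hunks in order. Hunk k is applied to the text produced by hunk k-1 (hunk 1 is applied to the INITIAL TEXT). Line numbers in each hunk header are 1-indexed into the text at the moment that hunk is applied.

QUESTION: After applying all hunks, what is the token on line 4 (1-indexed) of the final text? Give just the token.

Hunk 1: at line 2 remove [wrwp] add [ahvcq,lvei,wiv] -> 9 lines: otyd zkjt wdj ahvcq lvei wiv klpz mmoo jwpyq
Hunk 2: at line 4 remove [wiv] add [kuriw,egexa] -> 10 lines: otyd zkjt wdj ahvcq lvei kuriw egexa klpz mmoo jwpyq
Hunk 3: at line 6 remove [klpz] add [ilg] -> 10 lines: otyd zkjt wdj ahvcq lvei kuriw egexa ilg mmoo jwpyq
Hunk 4: at line 6 remove [egexa] add [frrj,sygz] -> 11 lines: otyd zkjt wdj ahvcq lvei kuriw frrj sygz ilg mmoo jwpyq
Hunk 5: at line 7 remove [sygz,ilg,mmoo] add [zbt] -> 9 lines: otyd zkjt wdj ahvcq lvei kuriw frrj zbt jwpyq
Hunk 6: at line 3 remove [lvei,kuriw,frrj] add [afykd] -> 7 lines: otyd zkjt wdj ahvcq afykd zbt jwpyq
Hunk 7: at line 1 remove [wdj,ahvcq,afykd] add [hwjs,ume,pkplu] -> 7 lines: otyd zkjt hwjs ume pkplu zbt jwpyq
Final line 4: ume

Answer: ume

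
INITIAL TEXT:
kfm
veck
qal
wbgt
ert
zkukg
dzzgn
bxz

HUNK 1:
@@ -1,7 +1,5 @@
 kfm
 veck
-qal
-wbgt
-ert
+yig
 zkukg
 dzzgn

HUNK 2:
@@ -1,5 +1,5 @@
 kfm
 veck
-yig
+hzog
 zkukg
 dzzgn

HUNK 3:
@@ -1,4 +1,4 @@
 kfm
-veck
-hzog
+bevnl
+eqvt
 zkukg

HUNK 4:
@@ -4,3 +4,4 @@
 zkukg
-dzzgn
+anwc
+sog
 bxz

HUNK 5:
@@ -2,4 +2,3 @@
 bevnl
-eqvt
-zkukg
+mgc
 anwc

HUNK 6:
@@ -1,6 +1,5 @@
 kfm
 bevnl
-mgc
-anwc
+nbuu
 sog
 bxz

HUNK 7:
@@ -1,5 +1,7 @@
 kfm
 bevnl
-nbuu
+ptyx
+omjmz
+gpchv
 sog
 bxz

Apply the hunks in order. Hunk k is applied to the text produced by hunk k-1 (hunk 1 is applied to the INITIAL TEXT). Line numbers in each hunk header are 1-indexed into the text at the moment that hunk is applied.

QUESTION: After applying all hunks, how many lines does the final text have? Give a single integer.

Answer: 7

Derivation:
Hunk 1: at line 1 remove [qal,wbgt,ert] add [yig] -> 6 lines: kfm veck yig zkukg dzzgn bxz
Hunk 2: at line 1 remove [yig] add [hzog] -> 6 lines: kfm veck hzog zkukg dzzgn bxz
Hunk 3: at line 1 remove [veck,hzog] add [bevnl,eqvt] -> 6 lines: kfm bevnl eqvt zkukg dzzgn bxz
Hunk 4: at line 4 remove [dzzgn] add [anwc,sog] -> 7 lines: kfm bevnl eqvt zkukg anwc sog bxz
Hunk 5: at line 2 remove [eqvt,zkukg] add [mgc] -> 6 lines: kfm bevnl mgc anwc sog bxz
Hunk 6: at line 1 remove [mgc,anwc] add [nbuu] -> 5 lines: kfm bevnl nbuu sog bxz
Hunk 7: at line 1 remove [nbuu] add [ptyx,omjmz,gpchv] -> 7 lines: kfm bevnl ptyx omjmz gpchv sog bxz
Final line count: 7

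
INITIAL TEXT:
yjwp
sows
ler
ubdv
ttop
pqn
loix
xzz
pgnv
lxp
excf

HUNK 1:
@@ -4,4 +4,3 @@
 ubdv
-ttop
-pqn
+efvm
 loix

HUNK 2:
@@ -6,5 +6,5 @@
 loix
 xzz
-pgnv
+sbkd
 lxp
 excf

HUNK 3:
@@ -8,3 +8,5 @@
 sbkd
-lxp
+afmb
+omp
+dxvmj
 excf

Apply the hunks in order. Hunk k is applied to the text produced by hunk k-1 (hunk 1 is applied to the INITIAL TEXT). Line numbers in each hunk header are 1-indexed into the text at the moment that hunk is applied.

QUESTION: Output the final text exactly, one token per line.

Answer: yjwp
sows
ler
ubdv
efvm
loix
xzz
sbkd
afmb
omp
dxvmj
excf

Derivation:
Hunk 1: at line 4 remove [ttop,pqn] add [efvm] -> 10 lines: yjwp sows ler ubdv efvm loix xzz pgnv lxp excf
Hunk 2: at line 6 remove [pgnv] add [sbkd] -> 10 lines: yjwp sows ler ubdv efvm loix xzz sbkd lxp excf
Hunk 3: at line 8 remove [lxp] add [afmb,omp,dxvmj] -> 12 lines: yjwp sows ler ubdv efvm loix xzz sbkd afmb omp dxvmj excf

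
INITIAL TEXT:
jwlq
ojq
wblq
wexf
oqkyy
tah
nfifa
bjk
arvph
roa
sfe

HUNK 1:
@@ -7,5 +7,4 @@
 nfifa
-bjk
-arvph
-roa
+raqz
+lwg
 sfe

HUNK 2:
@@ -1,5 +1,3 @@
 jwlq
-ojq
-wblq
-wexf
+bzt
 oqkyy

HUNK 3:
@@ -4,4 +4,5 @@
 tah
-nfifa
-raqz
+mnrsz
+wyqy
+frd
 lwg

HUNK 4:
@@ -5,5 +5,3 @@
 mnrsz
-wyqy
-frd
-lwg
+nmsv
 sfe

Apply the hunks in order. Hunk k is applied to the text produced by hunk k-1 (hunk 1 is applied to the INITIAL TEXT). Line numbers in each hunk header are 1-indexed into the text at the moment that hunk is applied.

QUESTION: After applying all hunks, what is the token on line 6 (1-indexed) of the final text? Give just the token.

Answer: nmsv

Derivation:
Hunk 1: at line 7 remove [bjk,arvph,roa] add [raqz,lwg] -> 10 lines: jwlq ojq wblq wexf oqkyy tah nfifa raqz lwg sfe
Hunk 2: at line 1 remove [ojq,wblq,wexf] add [bzt] -> 8 lines: jwlq bzt oqkyy tah nfifa raqz lwg sfe
Hunk 3: at line 4 remove [nfifa,raqz] add [mnrsz,wyqy,frd] -> 9 lines: jwlq bzt oqkyy tah mnrsz wyqy frd lwg sfe
Hunk 4: at line 5 remove [wyqy,frd,lwg] add [nmsv] -> 7 lines: jwlq bzt oqkyy tah mnrsz nmsv sfe
Final line 6: nmsv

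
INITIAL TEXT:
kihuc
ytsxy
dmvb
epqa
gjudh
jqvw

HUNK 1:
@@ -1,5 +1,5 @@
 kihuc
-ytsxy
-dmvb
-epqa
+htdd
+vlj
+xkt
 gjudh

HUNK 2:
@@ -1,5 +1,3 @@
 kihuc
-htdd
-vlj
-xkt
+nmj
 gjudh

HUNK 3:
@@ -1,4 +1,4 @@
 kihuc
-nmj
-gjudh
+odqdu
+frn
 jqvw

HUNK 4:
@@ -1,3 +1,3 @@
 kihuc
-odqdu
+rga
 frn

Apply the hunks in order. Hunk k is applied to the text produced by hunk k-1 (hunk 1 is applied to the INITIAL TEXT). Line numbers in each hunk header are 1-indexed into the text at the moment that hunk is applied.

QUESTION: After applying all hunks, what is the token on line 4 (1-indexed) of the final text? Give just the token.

Hunk 1: at line 1 remove [ytsxy,dmvb,epqa] add [htdd,vlj,xkt] -> 6 lines: kihuc htdd vlj xkt gjudh jqvw
Hunk 2: at line 1 remove [htdd,vlj,xkt] add [nmj] -> 4 lines: kihuc nmj gjudh jqvw
Hunk 3: at line 1 remove [nmj,gjudh] add [odqdu,frn] -> 4 lines: kihuc odqdu frn jqvw
Hunk 4: at line 1 remove [odqdu] add [rga] -> 4 lines: kihuc rga frn jqvw
Final line 4: jqvw

Answer: jqvw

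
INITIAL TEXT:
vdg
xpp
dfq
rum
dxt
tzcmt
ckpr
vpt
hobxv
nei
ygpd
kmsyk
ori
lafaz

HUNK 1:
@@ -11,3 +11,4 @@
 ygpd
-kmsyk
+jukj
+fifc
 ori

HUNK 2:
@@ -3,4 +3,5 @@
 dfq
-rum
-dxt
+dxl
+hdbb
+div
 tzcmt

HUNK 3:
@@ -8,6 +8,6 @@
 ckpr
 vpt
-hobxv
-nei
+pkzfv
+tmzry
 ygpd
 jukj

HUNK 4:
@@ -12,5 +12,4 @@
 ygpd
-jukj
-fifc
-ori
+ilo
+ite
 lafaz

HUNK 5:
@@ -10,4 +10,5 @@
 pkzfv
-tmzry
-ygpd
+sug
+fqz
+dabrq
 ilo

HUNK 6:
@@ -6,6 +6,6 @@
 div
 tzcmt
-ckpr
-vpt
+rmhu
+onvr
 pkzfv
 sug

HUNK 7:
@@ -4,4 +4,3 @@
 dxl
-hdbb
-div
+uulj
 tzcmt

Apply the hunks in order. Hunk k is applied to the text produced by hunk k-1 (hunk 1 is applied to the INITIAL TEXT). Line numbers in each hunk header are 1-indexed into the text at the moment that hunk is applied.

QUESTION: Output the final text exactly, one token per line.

Answer: vdg
xpp
dfq
dxl
uulj
tzcmt
rmhu
onvr
pkzfv
sug
fqz
dabrq
ilo
ite
lafaz

Derivation:
Hunk 1: at line 11 remove [kmsyk] add [jukj,fifc] -> 15 lines: vdg xpp dfq rum dxt tzcmt ckpr vpt hobxv nei ygpd jukj fifc ori lafaz
Hunk 2: at line 3 remove [rum,dxt] add [dxl,hdbb,div] -> 16 lines: vdg xpp dfq dxl hdbb div tzcmt ckpr vpt hobxv nei ygpd jukj fifc ori lafaz
Hunk 3: at line 8 remove [hobxv,nei] add [pkzfv,tmzry] -> 16 lines: vdg xpp dfq dxl hdbb div tzcmt ckpr vpt pkzfv tmzry ygpd jukj fifc ori lafaz
Hunk 4: at line 12 remove [jukj,fifc,ori] add [ilo,ite] -> 15 lines: vdg xpp dfq dxl hdbb div tzcmt ckpr vpt pkzfv tmzry ygpd ilo ite lafaz
Hunk 5: at line 10 remove [tmzry,ygpd] add [sug,fqz,dabrq] -> 16 lines: vdg xpp dfq dxl hdbb div tzcmt ckpr vpt pkzfv sug fqz dabrq ilo ite lafaz
Hunk 6: at line 6 remove [ckpr,vpt] add [rmhu,onvr] -> 16 lines: vdg xpp dfq dxl hdbb div tzcmt rmhu onvr pkzfv sug fqz dabrq ilo ite lafaz
Hunk 7: at line 4 remove [hdbb,div] add [uulj] -> 15 lines: vdg xpp dfq dxl uulj tzcmt rmhu onvr pkzfv sug fqz dabrq ilo ite lafaz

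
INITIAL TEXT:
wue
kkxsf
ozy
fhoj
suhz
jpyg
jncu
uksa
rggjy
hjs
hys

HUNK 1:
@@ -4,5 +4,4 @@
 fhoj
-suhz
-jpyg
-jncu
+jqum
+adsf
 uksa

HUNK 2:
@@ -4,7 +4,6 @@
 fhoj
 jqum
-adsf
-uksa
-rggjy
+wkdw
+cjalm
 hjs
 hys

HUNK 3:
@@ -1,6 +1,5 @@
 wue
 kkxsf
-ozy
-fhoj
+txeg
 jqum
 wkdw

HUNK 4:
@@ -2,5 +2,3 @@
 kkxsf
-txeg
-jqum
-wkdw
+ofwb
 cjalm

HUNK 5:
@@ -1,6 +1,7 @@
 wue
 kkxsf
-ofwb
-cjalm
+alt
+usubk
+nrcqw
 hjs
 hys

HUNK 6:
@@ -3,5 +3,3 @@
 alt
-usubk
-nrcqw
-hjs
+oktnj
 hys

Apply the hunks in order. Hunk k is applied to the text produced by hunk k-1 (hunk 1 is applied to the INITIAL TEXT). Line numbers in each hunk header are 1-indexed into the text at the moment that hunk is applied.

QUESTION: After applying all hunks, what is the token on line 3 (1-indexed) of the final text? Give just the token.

Answer: alt

Derivation:
Hunk 1: at line 4 remove [suhz,jpyg,jncu] add [jqum,adsf] -> 10 lines: wue kkxsf ozy fhoj jqum adsf uksa rggjy hjs hys
Hunk 2: at line 4 remove [adsf,uksa,rggjy] add [wkdw,cjalm] -> 9 lines: wue kkxsf ozy fhoj jqum wkdw cjalm hjs hys
Hunk 3: at line 1 remove [ozy,fhoj] add [txeg] -> 8 lines: wue kkxsf txeg jqum wkdw cjalm hjs hys
Hunk 4: at line 2 remove [txeg,jqum,wkdw] add [ofwb] -> 6 lines: wue kkxsf ofwb cjalm hjs hys
Hunk 5: at line 1 remove [ofwb,cjalm] add [alt,usubk,nrcqw] -> 7 lines: wue kkxsf alt usubk nrcqw hjs hys
Hunk 6: at line 3 remove [usubk,nrcqw,hjs] add [oktnj] -> 5 lines: wue kkxsf alt oktnj hys
Final line 3: alt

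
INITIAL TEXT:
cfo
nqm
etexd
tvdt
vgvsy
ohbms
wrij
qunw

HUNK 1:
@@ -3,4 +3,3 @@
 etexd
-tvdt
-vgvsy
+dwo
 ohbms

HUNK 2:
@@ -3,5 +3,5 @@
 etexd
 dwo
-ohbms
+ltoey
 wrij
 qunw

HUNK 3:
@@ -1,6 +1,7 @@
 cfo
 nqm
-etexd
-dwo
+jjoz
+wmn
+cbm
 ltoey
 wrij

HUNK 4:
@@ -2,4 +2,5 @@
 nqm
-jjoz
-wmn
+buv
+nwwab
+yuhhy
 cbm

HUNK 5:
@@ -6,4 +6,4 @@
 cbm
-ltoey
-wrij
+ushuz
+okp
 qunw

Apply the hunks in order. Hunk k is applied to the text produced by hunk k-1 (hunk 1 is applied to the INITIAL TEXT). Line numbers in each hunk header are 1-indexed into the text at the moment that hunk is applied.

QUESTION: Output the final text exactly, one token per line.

Answer: cfo
nqm
buv
nwwab
yuhhy
cbm
ushuz
okp
qunw

Derivation:
Hunk 1: at line 3 remove [tvdt,vgvsy] add [dwo] -> 7 lines: cfo nqm etexd dwo ohbms wrij qunw
Hunk 2: at line 3 remove [ohbms] add [ltoey] -> 7 lines: cfo nqm etexd dwo ltoey wrij qunw
Hunk 3: at line 1 remove [etexd,dwo] add [jjoz,wmn,cbm] -> 8 lines: cfo nqm jjoz wmn cbm ltoey wrij qunw
Hunk 4: at line 2 remove [jjoz,wmn] add [buv,nwwab,yuhhy] -> 9 lines: cfo nqm buv nwwab yuhhy cbm ltoey wrij qunw
Hunk 5: at line 6 remove [ltoey,wrij] add [ushuz,okp] -> 9 lines: cfo nqm buv nwwab yuhhy cbm ushuz okp qunw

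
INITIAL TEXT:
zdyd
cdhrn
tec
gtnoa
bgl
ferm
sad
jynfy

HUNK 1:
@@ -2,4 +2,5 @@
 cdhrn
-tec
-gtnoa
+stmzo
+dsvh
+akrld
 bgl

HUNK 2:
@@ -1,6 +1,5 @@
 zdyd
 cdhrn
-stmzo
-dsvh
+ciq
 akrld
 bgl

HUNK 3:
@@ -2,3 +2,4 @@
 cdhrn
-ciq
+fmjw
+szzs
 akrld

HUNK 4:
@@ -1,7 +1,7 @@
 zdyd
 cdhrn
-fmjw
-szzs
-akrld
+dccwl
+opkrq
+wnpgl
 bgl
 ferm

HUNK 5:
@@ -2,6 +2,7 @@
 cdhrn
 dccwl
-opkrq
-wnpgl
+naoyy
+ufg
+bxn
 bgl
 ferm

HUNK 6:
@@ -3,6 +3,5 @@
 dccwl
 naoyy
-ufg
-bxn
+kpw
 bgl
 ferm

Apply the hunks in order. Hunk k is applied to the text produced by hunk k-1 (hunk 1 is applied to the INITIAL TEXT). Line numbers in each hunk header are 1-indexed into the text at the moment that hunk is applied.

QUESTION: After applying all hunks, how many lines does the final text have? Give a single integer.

Answer: 9

Derivation:
Hunk 1: at line 2 remove [tec,gtnoa] add [stmzo,dsvh,akrld] -> 9 lines: zdyd cdhrn stmzo dsvh akrld bgl ferm sad jynfy
Hunk 2: at line 1 remove [stmzo,dsvh] add [ciq] -> 8 lines: zdyd cdhrn ciq akrld bgl ferm sad jynfy
Hunk 3: at line 2 remove [ciq] add [fmjw,szzs] -> 9 lines: zdyd cdhrn fmjw szzs akrld bgl ferm sad jynfy
Hunk 4: at line 1 remove [fmjw,szzs,akrld] add [dccwl,opkrq,wnpgl] -> 9 lines: zdyd cdhrn dccwl opkrq wnpgl bgl ferm sad jynfy
Hunk 5: at line 2 remove [opkrq,wnpgl] add [naoyy,ufg,bxn] -> 10 lines: zdyd cdhrn dccwl naoyy ufg bxn bgl ferm sad jynfy
Hunk 6: at line 3 remove [ufg,bxn] add [kpw] -> 9 lines: zdyd cdhrn dccwl naoyy kpw bgl ferm sad jynfy
Final line count: 9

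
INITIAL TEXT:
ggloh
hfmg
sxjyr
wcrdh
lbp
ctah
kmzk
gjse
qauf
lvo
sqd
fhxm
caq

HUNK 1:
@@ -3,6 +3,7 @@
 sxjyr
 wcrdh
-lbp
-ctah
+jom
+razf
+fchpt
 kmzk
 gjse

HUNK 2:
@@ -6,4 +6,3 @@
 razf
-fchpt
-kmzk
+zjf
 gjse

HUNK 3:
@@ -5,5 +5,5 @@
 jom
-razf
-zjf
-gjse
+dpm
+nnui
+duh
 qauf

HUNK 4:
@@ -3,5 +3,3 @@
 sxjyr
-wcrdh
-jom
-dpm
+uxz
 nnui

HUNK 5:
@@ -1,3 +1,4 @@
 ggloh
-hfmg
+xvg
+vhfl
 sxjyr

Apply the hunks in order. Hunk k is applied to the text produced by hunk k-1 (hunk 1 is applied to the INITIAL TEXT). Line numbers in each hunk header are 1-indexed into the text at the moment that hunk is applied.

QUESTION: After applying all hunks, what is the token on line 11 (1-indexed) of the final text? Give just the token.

Answer: fhxm

Derivation:
Hunk 1: at line 3 remove [lbp,ctah] add [jom,razf,fchpt] -> 14 lines: ggloh hfmg sxjyr wcrdh jom razf fchpt kmzk gjse qauf lvo sqd fhxm caq
Hunk 2: at line 6 remove [fchpt,kmzk] add [zjf] -> 13 lines: ggloh hfmg sxjyr wcrdh jom razf zjf gjse qauf lvo sqd fhxm caq
Hunk 3: at line 5 remove [razf,zjf,gjse] add [dpm,nnui,duh] -> 13 lines: ggloh hfmg sxjyr wcrdh jom dpm nnui duh qauf lvo sqd fhxm caq
Hunk 4: at line 3 remove [wcrdh,jom,dpm] add [uxz] -> 11 lines: ggloh hfmg sxjyr uxz nnui duh qauf lvo sqd fhxm caq
Hunk 5: at line 1 remove [hfmg] add [xvg,vhfl] -> 12 lines: ggloh xvg vhfl sxjyr uxz nnui duh qauf lvo sqd fhxm caq
Final line 11: fhxm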